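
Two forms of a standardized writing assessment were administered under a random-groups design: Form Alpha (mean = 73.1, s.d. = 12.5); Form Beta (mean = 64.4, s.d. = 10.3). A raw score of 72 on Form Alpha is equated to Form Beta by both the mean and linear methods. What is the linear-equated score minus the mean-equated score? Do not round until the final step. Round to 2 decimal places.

0.19

Mean-equated: 72 + (64.4 − 73.1) = 63.30
Linear-equated: (10.3/12.5)(72 − 73.1) + 64.4 = 63.494
Difference = 63.494 − 63.30 = 0.19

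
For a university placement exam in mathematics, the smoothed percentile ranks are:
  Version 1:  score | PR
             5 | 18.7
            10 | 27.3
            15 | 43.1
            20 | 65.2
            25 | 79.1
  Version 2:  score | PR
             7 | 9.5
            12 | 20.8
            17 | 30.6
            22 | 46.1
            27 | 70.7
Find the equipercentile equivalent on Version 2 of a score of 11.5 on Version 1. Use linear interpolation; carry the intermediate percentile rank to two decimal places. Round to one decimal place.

PR of 11.5 on Version 1: 27.3 + (11.5 − 10)/(15 − 10) × (43.1 − 27.3) = 32.04
On Version 2, PR 32.04 falls between score 17 (PR 30.6) and 22 (PR 46.1).
Interpolate: 17 + (32.04 − 30.6)/(46.1 − 30.6) × (22 − 17) = 17.5

17.5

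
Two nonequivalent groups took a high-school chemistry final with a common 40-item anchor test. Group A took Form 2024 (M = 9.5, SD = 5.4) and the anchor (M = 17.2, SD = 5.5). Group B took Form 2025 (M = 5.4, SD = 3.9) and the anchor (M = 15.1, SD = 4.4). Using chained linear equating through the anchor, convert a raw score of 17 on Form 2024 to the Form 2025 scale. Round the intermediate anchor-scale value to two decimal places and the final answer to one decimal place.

Form 2024 → anchor (Group A): v = (5.5/5.4)(17 − 9.5) + 17.2 = 24.84
anchor → Form 2025 (Group B): y = (3.9/4.4)(24.84 − 15.1) + 5.4 = 14.0

14.0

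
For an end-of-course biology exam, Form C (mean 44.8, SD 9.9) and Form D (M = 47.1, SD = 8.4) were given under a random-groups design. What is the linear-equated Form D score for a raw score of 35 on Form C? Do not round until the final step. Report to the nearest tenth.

Linear equating: y = (SD_Y/SD_X)(x − M_X) + M_Y
y = (8.4/9.9)(35 − 44.8) + 47.1
y = 0.848485 × -9.8 + 47.1 = -8.3152 + 47.1 = 38.8

38.8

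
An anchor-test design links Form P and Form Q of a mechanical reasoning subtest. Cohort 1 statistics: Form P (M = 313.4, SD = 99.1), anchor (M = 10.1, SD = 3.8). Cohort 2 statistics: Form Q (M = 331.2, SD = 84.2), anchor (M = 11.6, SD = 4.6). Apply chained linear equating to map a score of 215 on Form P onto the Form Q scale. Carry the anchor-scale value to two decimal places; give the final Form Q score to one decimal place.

Form P → anchor (Cohort 1): v = (3.8/99.1)(215 − 313.4) + 10.1 = 6.33
anchor → Form Q (Cohort 2): y = (84.2/4.6)(6.33 − 11.6) + 331.2 = 234.7

234.7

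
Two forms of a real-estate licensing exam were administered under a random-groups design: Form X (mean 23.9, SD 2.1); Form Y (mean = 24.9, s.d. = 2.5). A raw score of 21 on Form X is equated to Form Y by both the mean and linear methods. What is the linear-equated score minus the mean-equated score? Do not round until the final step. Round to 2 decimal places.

-0.55

Mean-equated: 21 + (24.9 − 23.9) = 22.00
Linear-equated: (2.5/2.1)(21 − 23.9) + 24.9 = 21.448
Difference = 21.448 − 22.00 = -0.55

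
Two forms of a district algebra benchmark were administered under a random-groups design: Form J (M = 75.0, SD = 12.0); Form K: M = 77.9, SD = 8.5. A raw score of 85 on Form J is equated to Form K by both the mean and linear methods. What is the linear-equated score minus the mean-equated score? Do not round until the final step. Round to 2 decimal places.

Mean-equated: 85 + (77.9 − 75.0) = 87.90
Linear-equated: (8.5/12.0)(85 − 75.0) + 77.9 = 84.983
Difference = 84.983 − 87.90 = -2.92

-2.92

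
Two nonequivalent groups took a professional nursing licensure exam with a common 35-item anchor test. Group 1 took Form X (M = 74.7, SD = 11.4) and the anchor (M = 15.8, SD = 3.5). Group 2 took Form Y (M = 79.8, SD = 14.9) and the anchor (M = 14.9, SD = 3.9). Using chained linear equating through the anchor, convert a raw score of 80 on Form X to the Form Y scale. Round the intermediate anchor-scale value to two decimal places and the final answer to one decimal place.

Form X → anchor (Group 1): v = (3.5/11.4)(80 − 74.7) + 15.8 = 17.43
anchor → Form Y (Group 2): y = (14.9/3.9)(17.43 − 14.9) + 79.8 = 89.5

89.5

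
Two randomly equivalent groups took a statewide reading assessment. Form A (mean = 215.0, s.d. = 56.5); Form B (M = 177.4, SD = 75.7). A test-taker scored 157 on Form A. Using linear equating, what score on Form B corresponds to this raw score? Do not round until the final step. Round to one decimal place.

Linear equating: y = (SD_Y/SD_X)(x − M_X) + M_Y
y = (75.7/56.5)(157 − 215.0) + 177.4
y = 1.339823 × -58.0 + 177.4 = -77.7097 + 177.4 = 99.7

99.7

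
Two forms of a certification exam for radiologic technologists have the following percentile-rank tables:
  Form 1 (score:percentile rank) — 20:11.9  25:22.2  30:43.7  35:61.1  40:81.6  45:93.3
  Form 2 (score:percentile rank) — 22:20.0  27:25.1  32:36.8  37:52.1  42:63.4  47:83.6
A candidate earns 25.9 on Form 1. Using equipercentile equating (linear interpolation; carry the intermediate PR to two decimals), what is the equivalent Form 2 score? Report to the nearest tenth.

PR of 25.9 on Form 1: 22.2 + (25.9 − 25)/(30 − 25) × (43.7 − 22.2) = 26.07
On Form 2, PR 26.07 falls between score 27 (PR 25.1) and 32 (PR 36.8).
Interpolate: 27 + (26.07 − 25.1)/(36.8 − 25.1) × (32 − 27) = 27.4

27.4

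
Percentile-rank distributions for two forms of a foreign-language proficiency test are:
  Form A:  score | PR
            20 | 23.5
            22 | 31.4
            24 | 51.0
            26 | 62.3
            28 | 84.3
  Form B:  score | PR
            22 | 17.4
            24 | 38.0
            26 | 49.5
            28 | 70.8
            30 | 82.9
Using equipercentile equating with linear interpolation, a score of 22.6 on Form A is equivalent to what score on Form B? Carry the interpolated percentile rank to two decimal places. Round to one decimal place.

PR of 22.6 on Form A: 31.4 + (22.6 − 22)/(24 − 22) × (51.0 − 31.4) = 37.28
On Form B, PR 37.28 falls between score 22 (PR 17.4) and 24 (PR 38.0).
Interpolate: 22 + (37.28 − 17.4)/(38.0 − 17.4) × (24 − 22) = 23.9

23.9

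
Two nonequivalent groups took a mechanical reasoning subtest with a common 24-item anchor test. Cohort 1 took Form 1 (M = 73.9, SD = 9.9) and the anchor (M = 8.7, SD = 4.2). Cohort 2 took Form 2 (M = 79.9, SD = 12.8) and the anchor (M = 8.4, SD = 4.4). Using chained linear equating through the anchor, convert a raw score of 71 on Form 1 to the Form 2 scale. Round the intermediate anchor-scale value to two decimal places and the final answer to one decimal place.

Form 1 → anchor (Cohort 1): v = (4.2/9.9)(71 − 73.9) + 8.7 = 7.47
anchor → Form 2 (Cohort 2): y = (12.8/4.4)(7.47 − 8.4) + 79.9 = 77.2

77.2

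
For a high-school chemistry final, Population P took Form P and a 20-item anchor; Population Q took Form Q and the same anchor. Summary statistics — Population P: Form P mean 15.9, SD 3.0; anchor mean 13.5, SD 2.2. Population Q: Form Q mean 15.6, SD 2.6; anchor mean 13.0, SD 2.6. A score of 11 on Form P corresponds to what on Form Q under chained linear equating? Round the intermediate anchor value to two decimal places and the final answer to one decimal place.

12.5

Form P → anchor (Population P): v = (2.2/3.0)(11 − 15.9) + 13.5 = 9.91
anchor → Form Q (Population Q): y = (2.6/2.6)(9.91 − 13.0) + 15.6 = 12.5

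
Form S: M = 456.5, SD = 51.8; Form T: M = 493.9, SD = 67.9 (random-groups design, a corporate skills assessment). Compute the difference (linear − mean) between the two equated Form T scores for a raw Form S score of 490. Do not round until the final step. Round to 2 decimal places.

Mean-equated: 490 + (493.9 − 456.5) = 527.40
Linear-equated: (67.9/51.8)(490 − 456.5) + 493.9 = 537.812
Difference = 537.812 − 527.40 = 10.41

10.41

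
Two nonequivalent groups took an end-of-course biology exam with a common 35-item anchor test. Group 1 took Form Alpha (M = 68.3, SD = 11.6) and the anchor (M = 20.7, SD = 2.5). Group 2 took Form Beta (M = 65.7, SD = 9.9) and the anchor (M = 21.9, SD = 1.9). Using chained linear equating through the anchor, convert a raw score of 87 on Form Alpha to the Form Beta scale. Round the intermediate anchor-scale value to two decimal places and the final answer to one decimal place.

80.4

Form Alpha → anchor (Group 1): v = (2.5/11.6)(87 − 68.3) + 20.7 = 24.73
anchor → Form Beta (Group 2): y = (9.9/1.9)(24.73 − 21.9) + 65.7 = 80.4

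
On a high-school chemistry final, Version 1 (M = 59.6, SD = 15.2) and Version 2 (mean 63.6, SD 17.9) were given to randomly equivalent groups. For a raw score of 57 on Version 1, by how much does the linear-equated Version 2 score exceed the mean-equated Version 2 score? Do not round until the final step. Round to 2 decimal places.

Mean-equated: 57 + (63.6 − 59.6) = 61.00
Linear-equated: (17.9/15.2)(57 − 59.6) + 63.6 = 60.538
Difference = 60.538 − 61.00 = -0.46

-0.46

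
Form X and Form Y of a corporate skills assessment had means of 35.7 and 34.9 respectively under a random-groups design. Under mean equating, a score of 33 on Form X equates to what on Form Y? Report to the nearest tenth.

Mean equating: y = x + (M_Y − M_X) = 33 + (34.9 − 35.7) = 32.2

32.2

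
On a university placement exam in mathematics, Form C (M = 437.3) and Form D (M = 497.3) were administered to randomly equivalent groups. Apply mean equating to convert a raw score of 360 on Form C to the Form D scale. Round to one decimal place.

Mean equating: y = x + (M_Y − M_X) = 360 + (497.3 − 437.3) = 420.0

420.0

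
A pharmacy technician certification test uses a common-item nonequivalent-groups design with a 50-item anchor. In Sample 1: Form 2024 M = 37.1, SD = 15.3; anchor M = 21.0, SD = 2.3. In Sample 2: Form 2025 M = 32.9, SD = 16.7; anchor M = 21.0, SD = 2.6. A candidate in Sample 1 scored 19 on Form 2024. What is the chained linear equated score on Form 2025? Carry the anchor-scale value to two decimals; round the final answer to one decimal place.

Form 2024 → anchor (Sample 1): v = (2.3/15.3)(19 − 37.1) + 21.0 = 18.28
anchor → Form 2025 (Sample 2): y = (16.7/2.6)(18.28 − 21.0) + 32.9 = 15.4

15.4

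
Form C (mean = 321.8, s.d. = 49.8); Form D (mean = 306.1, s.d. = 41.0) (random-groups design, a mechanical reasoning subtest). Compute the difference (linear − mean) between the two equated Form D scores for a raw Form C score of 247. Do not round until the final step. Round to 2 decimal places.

Mean-equated: 247 + (306.1 − 321.8) = 231.30
Linear-equated: (41.0/49.8)(247 − 321.8) + 306.1 = 244.518
Difference = 244.518 − 231.30 = 13.22

13.22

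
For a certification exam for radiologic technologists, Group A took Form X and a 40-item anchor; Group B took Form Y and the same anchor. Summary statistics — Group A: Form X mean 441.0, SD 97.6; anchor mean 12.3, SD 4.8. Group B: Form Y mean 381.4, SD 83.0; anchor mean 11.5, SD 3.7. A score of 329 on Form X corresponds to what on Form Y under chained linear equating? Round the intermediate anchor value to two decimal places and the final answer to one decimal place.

Form X → anchor (Group A): v = (4.8/97.6)(329 − 441.0) + 12.3 = 6.79
anchor → Form Y (Group B): y = (83.0/3.7)(6.79 − 11.5) + 381.4 = 275.7

275.7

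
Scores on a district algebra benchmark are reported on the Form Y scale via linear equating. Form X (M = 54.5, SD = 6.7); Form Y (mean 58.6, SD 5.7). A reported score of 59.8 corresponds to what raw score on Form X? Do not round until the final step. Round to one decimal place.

Invert y = (SD_Y/SD_X)(x − M_X) + M_Y:
x = (SD_X/SD_Y)(y − M_Y) + M_X = (6.7/5.7)(59.8 − 58.6) + 54.5
x = 1.175439 × 1.200 + 54.5 = 55.9

55.9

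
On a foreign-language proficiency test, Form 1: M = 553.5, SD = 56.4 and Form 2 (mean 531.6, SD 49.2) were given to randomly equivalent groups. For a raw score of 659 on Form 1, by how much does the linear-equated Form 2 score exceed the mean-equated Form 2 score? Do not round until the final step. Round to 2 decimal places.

-13.47

Mean-equated: 659 + (531.6 − 553.5) = 637.10
Linear-equated: (49.2/56.4)(659 − 553.5) + 531.6 = 623.632
Difference = 623.632 − 637.10 = -13.47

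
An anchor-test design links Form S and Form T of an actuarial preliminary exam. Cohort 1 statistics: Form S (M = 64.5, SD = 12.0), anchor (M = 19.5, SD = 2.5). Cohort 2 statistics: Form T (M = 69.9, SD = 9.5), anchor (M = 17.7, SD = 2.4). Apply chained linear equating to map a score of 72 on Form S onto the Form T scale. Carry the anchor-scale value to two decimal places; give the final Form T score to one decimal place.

Form S → anchor (Cohort 1): v = (2.5/12.0)(72 − 64.5) + 19.5 = 21.06
anchor → Form T (Cohort 2): y = (9.5/2.4)(21.06 − 17.7) + 69.9 = 83.2

83.2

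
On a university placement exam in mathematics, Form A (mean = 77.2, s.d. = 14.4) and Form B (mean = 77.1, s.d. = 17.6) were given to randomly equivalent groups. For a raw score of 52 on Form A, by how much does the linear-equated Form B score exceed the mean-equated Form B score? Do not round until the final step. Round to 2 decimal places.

Mean-equated: 52 + (77.1 − 77.2) = 51.90
Linear-equated: (17.6/14.4)(52 − 77.2) + 77.1 = 46.300
Difference = 46.300 − 51.90 = -5.60

-5.60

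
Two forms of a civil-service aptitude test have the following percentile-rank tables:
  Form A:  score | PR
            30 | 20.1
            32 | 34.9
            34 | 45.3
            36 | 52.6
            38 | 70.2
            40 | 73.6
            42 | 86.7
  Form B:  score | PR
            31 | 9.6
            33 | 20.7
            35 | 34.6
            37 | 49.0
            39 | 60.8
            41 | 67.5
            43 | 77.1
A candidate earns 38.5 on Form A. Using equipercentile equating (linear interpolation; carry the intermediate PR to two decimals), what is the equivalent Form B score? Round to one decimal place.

PR of 38.5 on Form A: 70.2 + (38.5 − 38)/(40 − 38) × (73.6 − 70.2) = 71.05
On Form B, PR 71.05 falls between score 41 (PR 67.5) and 43 (PR 77.1).
Interpolate: 41 + (71.05 − 67.5)/(77.1 − 67.5) × (43 − 41) = 41.7

41.7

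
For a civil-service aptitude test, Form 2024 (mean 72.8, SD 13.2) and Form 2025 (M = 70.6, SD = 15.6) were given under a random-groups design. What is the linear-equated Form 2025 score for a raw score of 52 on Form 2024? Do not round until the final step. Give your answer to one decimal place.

46.0

Linear equating: y = (SD_Y/SD_X)(x − M_X) + M_Y
y = (15.6/13.2)(52 − 72.8) + 70.6
y = 1.181818 × -20.8 + 70.6 = -24.5818 + 70.6 = 46.0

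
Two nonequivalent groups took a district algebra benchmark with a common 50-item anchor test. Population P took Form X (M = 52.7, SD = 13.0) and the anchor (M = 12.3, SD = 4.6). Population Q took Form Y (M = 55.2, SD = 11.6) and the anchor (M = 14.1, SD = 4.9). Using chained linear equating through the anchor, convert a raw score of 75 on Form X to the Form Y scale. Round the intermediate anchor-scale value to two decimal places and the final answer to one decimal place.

Form X → anchor (Population P): v = (4.6/13.0)(75 − 52.7) + 12.3 = 20.19
anchor → Form Y (Population Q): y = (11.6/4.9)(20.19 − 14.1) + 55.2 = 69.6

69.6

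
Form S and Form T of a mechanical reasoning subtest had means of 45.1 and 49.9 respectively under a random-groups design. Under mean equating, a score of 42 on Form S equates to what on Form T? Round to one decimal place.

46.8

Mean equating: y = x + (M_Y − M_X) = 42 + (49.9 − 45.1) = 46.8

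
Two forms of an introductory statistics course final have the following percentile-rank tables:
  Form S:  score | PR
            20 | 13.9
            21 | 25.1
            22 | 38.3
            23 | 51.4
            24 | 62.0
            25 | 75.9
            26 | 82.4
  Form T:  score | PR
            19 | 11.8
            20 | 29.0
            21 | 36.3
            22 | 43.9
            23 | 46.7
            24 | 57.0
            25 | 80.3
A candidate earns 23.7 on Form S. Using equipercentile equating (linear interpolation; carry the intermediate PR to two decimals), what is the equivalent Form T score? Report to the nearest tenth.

24.1

PR of 23.7 on Form S: 51.4 + (23.7 − 23)/(24 − 23) × (62.0 − 51.4) = 58.82
On Form T, PR 58.82 falls between score 24 (PR 57.0) and 25 (PR 80.3).
Interpolate: 24 + (58.82 − 57.0)/(80.3 − 57.0) × (25 − 24) = 24.1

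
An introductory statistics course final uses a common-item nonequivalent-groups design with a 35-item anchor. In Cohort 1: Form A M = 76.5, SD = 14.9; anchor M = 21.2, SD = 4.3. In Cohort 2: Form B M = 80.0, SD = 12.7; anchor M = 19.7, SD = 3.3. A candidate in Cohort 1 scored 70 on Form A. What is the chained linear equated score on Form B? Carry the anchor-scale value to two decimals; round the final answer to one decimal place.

Form A → anchor (Cohort 1): v = (4.3/14.9)(70 − 76.5) + 21.2 = 19.32
anchor → Form B (Cohort 2): y = (12.7/3.3)(19.32 − 19.7) + 80.0 = 78.5

78.5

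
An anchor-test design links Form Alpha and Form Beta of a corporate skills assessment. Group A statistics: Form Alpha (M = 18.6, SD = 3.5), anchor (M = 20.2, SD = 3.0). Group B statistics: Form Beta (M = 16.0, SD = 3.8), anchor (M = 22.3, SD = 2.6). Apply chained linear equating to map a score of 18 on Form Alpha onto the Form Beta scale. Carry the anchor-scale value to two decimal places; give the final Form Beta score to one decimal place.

12.2

Form Alpha → anchor (Group A): v = (3.0/3.5)(18 − 18.6) + 20.2 = 19.69
anchor → Form Beta (Group B): y = (3.8/2.6)(19.69 − 22.3) + 16.0 = 12.2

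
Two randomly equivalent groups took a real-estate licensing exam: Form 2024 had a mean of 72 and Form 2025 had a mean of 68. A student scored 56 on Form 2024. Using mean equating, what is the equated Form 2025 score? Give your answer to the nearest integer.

52

Mean equating: y = x + (M_Y − M_X) = 56 + (68 − 72) = 52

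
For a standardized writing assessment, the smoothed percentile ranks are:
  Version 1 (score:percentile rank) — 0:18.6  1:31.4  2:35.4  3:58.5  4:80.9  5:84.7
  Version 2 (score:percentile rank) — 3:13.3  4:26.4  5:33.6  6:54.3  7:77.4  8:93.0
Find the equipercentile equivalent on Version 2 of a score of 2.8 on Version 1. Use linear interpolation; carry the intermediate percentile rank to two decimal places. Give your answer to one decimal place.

PR of 2.8 on Version 1: 35.4 + (2.8 − 2)/(3 − 2) × (58.5 − 35.4) = 53.88
On Version 2, PR 53.88 falls between score 5 (PR 33.6) and 6 (PR 54.3).
Interpolate: 5 + (53.88 − 33.6)/(54.3 − 33.6) × (6 − 5) = 6.0

6.0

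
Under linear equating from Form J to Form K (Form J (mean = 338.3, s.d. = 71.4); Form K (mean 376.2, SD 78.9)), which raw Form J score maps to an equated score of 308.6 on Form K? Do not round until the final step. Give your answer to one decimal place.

277.1

Invert y = (SD_Y/SD_X)(x − M_X) + M_Y:
x = (SD_X/SD_Y)(y − M_Y) + M_X = (71.4/78.9)(308.6 − 376.2) + 338.3
x = 0.904943 × -67.600 + 338.3 = 277.1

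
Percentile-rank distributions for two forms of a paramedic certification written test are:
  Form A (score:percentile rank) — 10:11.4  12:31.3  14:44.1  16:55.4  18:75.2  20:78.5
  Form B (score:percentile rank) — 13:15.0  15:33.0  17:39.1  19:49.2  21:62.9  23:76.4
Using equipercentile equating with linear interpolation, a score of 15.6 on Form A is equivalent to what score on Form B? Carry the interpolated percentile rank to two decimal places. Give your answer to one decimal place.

19.6

PR of 15.6 on Form A: 44.1 + (15.6 − 14)/(16 − 14) × (55.4 − 44.1) = 53.14
On Form B, PR 53.14 falls between score 19 (PR 49.2) and 21 (PR 62.9).
Interpolate: 19 + (53.14 − 49.2)/(62.9 − 49.2) × (21 − 19) = 19.6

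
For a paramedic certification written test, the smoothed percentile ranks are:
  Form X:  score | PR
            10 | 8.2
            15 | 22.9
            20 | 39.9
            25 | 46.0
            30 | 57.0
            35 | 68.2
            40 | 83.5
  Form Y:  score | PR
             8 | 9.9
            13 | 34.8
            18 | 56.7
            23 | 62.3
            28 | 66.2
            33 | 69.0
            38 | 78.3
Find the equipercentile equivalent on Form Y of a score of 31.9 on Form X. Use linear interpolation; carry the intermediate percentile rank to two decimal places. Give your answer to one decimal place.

22.1

PR of 31.9 on Form X: 57.0 + (31.9 − 30)/(35 − 30) × (68.2 − 57.0) = 61.26
On Form Y, PR 61.26 falls between score 18 (PR 56.7) and 23 (PR 62.3).
Interpolate: 18 + (61.26 − 56.7)/(62.3 − 56.7) × (23 − 18) = 22.1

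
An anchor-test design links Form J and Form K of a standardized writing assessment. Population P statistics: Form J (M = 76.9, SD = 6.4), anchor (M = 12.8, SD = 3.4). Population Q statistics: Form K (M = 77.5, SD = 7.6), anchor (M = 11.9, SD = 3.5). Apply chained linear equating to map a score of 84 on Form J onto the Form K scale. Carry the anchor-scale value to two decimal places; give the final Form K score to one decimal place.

87.6

Form J → anchor (Population P): v = (3.4/6.4)(84 − 76.9) + 12.8 = 16.57
anchor → Form K (Population Q): y = (7.6/3.5)(16.57 − 11.9) + 77.5 = 87.6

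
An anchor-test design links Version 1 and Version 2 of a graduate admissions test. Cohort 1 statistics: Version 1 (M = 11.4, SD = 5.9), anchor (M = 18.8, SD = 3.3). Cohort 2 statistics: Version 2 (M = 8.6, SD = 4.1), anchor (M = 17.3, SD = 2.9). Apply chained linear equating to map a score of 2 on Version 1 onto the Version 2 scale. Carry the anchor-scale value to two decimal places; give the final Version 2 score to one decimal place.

Version 1 → anchor (Cohort 1): v = (3.3/5.9)(2 − 11.4) + 18.8 = 13.54
anchor → Version 2 (Cohort 2): y = (4.1/2.9)(13.54 − 17.3) + 8.6 = 3.3

3.3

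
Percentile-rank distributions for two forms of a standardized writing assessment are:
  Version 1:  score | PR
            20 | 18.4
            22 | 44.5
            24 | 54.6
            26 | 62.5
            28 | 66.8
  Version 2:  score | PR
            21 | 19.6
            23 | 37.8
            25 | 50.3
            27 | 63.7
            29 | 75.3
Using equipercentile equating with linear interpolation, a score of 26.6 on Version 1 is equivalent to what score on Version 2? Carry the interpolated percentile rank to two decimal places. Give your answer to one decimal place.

PR of 26.6 on Version 1: 62.5 + (26.6 − 26)/(28 − 26) × (66.8 − 62.5) = 63.79
On Version 2, PR 63.79 falls between score 27 (PR 63.7) and 29 (PR 75.3).
Interpolate: 27 + (63.79 − 63.7)/(75.3 − 63.7) × (29 − 27) = 27.0

27.0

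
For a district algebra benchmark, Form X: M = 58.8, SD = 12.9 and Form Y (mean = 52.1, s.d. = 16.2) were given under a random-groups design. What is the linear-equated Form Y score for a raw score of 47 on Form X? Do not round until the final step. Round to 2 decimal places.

Linear equating: y = (SD_Y/SD_X)(x − M_X) + M_Y
y = (16.2/12.9)(47 − 58.8) + 52.1
y = 1.255814 × -11.8 + 52.1 = -14.8186 + 52.1 = 37.28

37.28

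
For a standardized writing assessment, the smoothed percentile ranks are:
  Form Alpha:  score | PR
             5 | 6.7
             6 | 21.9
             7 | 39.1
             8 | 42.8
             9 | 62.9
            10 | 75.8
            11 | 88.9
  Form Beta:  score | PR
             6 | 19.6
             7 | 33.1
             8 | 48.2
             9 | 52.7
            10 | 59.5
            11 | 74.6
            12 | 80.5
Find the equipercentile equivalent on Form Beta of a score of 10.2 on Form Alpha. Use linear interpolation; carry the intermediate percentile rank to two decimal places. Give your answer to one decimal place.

PR of 10.2 on Form Alpha: 75.8 + (10.2 − 10)/(11 − 10) × (88.9 − 75.8) = 78.42
On Form Beta, PR 78.42 falls between score 11 (PR 74.6) and 12 (PR 80.5).
Interpolate: 11 + (78.42 − 74.6)/(80.5 − 74.6) × (12 − 11) = 11.6

11.6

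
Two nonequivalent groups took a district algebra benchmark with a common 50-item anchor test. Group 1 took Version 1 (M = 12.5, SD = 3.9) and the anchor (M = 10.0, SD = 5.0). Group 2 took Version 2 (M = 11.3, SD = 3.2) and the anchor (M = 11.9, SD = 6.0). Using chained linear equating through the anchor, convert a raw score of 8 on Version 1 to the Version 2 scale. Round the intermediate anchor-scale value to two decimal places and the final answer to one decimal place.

Version 1 → anchor (Group 1): v = (5.0/3.9)(8 − 12.5) + 10.0 = 4.23
anchor → Version 2 (Group 2): y = (3.2/6.0)(4.23 − 11.9) + 11.3 = 7.2

7.2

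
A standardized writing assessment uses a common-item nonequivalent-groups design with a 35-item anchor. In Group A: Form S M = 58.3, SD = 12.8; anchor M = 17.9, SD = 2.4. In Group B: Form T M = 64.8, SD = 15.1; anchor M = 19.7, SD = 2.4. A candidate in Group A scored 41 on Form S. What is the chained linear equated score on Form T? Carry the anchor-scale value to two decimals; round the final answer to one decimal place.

33.1

Form S → anchor (Group A): v = (2.4/12.8)(41 − 58.3) + 17.9 = 14.66
anchor → Form T (Group B): y = (15.1/2.4)(14.66 − 19.7) + 64.8 = 33.1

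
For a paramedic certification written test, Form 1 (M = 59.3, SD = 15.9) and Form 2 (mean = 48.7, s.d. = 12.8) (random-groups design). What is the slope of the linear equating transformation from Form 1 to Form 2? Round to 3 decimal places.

0.805

A = SD_Y / SD_X = 12.8 / 15.9 = 0.805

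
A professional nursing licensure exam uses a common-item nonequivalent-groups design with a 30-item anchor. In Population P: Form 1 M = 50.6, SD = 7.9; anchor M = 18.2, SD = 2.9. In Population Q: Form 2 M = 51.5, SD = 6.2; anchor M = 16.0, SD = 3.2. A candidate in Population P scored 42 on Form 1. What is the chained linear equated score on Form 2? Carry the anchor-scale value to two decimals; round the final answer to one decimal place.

Form 1 → anchor (Population P): v = (2.9/7.9)(42 − 50.6) + 18.2 = 15.04
anchor → Form 2 (Population Q): y = (6.2/3.2)(15.04 − 16.0) + 51.5 = 49.6

49.6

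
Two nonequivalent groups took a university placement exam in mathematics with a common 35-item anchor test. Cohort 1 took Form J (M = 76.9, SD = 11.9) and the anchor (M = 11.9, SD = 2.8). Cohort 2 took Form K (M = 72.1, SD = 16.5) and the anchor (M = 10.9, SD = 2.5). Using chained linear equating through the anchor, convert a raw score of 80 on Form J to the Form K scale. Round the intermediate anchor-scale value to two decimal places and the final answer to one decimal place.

Form J → anchor (Cohort 1): v = (2.8/11.9)(80 − 76.9) + 11.9 = 12.63
anchor → Form K (Cohort 2): y = (16.5/2.5)(12.63 − 10.9) + 72.1 = 83.5

83.5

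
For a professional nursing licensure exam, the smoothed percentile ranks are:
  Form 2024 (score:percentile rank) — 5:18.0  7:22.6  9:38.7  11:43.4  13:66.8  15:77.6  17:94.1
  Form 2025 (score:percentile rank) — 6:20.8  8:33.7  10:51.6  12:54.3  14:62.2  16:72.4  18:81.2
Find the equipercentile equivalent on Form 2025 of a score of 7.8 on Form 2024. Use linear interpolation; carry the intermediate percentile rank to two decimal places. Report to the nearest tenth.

7.3

PR of 7.8 on Form 2024: 22.6 + (7.8 − 7)/(9 − 7) × (38.7 − 22.6) = 29.04
On Form 2025, PR 29.04 falls between score 6 (PR 20.8) and 8 (PR 33.7).
Interpolate: 6 + (29.04 − 20.8)/(33.7 − 20.8) × (8 − 6) = 7.3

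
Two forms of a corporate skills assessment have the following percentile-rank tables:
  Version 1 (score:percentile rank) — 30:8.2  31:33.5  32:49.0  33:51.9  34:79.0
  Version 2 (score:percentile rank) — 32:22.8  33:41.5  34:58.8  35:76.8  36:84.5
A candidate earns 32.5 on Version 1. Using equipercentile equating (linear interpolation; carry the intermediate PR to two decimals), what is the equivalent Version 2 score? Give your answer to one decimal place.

33.5

PR of 32.5 on Version 1: 49.0 + (32.5 − 32)/(33 − 32) × (51.9 − 49.0) = 50.45
On Version 2, PR 50.45 falls between score 33 (PR 41.5) and 34 (PR 58.8).
Interpolate: 33 + (50.45 − 41.5)/(58.8 − 41.5) × (34 − 33) = 33.5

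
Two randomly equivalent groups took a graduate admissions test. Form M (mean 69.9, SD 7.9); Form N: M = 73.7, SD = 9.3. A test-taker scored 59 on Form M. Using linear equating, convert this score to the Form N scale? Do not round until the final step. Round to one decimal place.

Linear equating: y = (SD_Y/SD_X)(x − M_X) + M_Y
y = (9.3/7.9)(59 − 69.9) + 73.7
y = 1.177215 × -10.9 + 73.7 = -12.8316 + 73.7 = 60.9

60.9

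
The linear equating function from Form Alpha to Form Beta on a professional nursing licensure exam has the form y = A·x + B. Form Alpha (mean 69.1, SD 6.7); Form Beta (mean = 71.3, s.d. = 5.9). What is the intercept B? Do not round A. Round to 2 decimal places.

A = SD_Y / SD_X = 5.9 / 6.7 = 0.880597
B = M_Y − A·M_X = 71.3 − 0.880597 × 69.1 = 10.45

10.45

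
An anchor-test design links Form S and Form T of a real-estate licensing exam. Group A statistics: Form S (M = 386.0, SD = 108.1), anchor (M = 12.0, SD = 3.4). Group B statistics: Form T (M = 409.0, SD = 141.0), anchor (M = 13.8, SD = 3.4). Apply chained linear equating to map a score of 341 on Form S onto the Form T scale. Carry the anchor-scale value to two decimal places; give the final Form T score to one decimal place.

275.5

Form S → anchor (Group A): v = (3.4/108.1)(341 − 386.0) + 12.0 = 10.58
anchor → Form T (Group B): y = (141.0/3.4)(10.58 − 13.8) + 409.0 = 275.5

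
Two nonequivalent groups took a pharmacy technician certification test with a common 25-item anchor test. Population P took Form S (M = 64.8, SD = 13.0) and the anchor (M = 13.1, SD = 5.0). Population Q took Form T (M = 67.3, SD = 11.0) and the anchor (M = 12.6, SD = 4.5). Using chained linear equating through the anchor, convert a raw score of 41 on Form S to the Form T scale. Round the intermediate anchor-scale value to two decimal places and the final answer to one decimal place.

Form S → anchor (Population P): v = (5.0/13.0)(41 − 64.8) + 13.1 = 3.95
anchor → Form T (Population Q): y = (11.0/4.5)(3.95 − 12.6) + 67.3 = 46.2

46.2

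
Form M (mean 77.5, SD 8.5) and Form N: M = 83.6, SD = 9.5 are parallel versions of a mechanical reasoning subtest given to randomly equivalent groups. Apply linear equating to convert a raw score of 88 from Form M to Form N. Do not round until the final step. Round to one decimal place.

95.3

Linear equating: y = (SD_Y/SD_X)(x − M_X) + M_Y
y = (9.5/8.5)(88 − 77.5) + 83.6
y = 1.117647 × 10.5 + 83.6 = 11.7353 + 83.6 = 95.3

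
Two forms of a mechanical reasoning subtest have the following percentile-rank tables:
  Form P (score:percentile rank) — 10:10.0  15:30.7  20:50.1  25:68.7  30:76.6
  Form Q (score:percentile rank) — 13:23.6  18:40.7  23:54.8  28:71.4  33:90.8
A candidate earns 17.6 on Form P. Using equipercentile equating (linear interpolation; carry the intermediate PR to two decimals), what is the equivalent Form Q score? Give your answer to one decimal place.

PR of 17.6 on Form P: 30.7 + (17.6 − 15)/(20 − 15) × (50.1 − 30.7) = 40.79
On Form Q, PR 40.79 falls between score 18 (PR 40.7) and 23 (PR 54.8).
Interpolate: 18 + (40.79 − 40.7)/(54.8 − 40.7) × (23 − 18) = 18.0

18.0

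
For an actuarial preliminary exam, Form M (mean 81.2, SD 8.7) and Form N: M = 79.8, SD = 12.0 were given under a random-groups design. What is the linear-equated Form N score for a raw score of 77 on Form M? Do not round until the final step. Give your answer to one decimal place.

Linear equating: y = (SD_Y/SD_X)(x − M_X) + M_Y
y = (12.0/8.7)(77 − 81.2) + 79.8
y = 1.379310 × -4.2 + 79.8 = -5.7931 + 79.8 = 74.0

74.0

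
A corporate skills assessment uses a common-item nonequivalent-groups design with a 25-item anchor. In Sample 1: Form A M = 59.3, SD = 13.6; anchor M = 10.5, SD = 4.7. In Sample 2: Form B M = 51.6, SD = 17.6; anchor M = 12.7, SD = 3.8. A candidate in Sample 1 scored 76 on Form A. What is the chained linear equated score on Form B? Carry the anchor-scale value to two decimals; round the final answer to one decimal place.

Form A → anchor (Sample 1): v = (4.7/13.6)(76 − 59.3) + 10.5 = 16.27
anchor → Form B (Sample 2): y = (17.6/3.8)(16.27 − 12.7) + 51.6 = 68.1

68.1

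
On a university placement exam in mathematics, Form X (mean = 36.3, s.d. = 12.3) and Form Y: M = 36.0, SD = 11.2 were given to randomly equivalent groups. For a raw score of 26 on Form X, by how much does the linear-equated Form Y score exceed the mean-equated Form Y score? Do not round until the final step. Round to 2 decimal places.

0.92

Mean-equated: 26 + (36.0 − 36.3) = 25.70
Linear-equated: (11.2/12.3)(26 − 36.3) + 36.0 = 26.621
Difference = 26.621 − 25.70 = 0.92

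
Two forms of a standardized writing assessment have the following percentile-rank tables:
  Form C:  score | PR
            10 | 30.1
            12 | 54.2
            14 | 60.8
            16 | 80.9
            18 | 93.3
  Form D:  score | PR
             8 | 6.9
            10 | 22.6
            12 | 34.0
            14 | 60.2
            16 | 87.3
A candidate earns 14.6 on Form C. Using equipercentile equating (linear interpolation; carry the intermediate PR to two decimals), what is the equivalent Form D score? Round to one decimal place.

PR of 14.6 on Form C: 60.8 + (14.6 − 14)/(16 − 14) × (80.9 − 60.8) = 66.83
On Form D, PR 66.83 falls between score 14 (PR 60.2) and 16 (PR 87.3).
Interpolate: 14 + (66.83 − 60.2)/(87.3 − 60.2) × (16 − 14) = 14.5

14.5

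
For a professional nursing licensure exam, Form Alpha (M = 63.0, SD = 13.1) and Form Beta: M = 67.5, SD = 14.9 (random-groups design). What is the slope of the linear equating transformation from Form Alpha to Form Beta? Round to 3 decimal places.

1.137

A = SD_Y / SD_X = 14.9 / 13.1 = 1.137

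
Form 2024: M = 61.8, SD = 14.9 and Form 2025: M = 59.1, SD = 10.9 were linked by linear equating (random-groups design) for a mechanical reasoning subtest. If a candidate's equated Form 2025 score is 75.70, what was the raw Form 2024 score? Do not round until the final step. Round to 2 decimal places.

84.49

Invert y = (SD_Y/SD_X)(x − M_X) + M_Y:
x = (SD_X/SD_Y)(y − M_Y) + M_X = (14.9/10.9)(75.70 − 59.1) + 61.8
x = 1.366972 × 16.600 + 61.8 = 84.49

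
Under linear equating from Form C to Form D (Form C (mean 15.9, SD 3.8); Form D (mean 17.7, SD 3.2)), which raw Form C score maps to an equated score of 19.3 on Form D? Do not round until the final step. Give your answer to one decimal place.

Invert y = (SD_Y/SD_X)(x − M_X) + M_Y:
x = (SD_X/SD_Y)(y − M_Y) + M_X = (3.8/3.2)(19.3 − 17.7) + 15.9
x = 1.187500 × 1.600 + 15.9 = 17.8

17.8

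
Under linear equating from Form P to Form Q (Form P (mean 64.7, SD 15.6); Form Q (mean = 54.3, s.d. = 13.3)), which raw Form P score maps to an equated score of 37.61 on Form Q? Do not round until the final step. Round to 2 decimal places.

45.12

Invert y = (SD_Y/SD_X)(x − M_X) + M_Y:
x = (SD_X/SD_Y)(y − M_Y) + M_X = (15.6/13.3)(37.61 − 54.3) + 64.7
x = 1.172932 × -16.690 + 64.7 = 45.12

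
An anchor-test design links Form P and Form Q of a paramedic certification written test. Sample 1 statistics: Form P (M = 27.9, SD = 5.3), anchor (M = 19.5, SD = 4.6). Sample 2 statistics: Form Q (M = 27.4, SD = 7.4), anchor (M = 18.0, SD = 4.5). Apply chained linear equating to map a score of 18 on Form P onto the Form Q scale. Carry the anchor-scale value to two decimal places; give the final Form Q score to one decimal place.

15.7

Form P → anchor (Sample 1): v = (4.6/5.3)(18 − 27.9) + 19.5 = 10.91
anchor → Form Q (Sample 2): y = (7.4/4.5)(10.91 − 18.0) + 27.4 = 15.7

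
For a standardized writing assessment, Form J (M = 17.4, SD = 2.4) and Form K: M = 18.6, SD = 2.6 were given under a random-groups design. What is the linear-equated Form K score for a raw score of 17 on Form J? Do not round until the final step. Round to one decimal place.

Linear equating: y = (SD_Y/SD_X)(x − M_X) + M_Y
y = (2.6/2.4)(17 − 17.4) + 18.6
y = 1.083333 × -0.4 + 18.6 = -0.4333 + 18.6 = 18.2

18.2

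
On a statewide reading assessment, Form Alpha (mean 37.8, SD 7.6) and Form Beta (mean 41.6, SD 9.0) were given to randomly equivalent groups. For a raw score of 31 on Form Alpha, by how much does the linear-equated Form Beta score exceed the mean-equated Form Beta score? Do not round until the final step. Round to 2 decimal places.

Mean-equated: 31 + (41.6 − 37.8) = 34.80
Linear-equated: (9.0/7.6)(31 − 37.8) + 41.6 = 33.547
Difference = 33.547 − 34.80 = -1.25

-1.25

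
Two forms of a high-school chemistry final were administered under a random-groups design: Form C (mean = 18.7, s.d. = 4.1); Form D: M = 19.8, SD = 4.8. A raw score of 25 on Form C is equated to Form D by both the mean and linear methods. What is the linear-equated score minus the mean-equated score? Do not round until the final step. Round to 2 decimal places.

1.08

Mean-equated: 25 + (19.8 − 18.7) = 26.10
Linear-equated: (4.8/4.1)(25 − 18.7) + 19.8 = 27.176
Difference = 27.176 − 26.10 = 1.08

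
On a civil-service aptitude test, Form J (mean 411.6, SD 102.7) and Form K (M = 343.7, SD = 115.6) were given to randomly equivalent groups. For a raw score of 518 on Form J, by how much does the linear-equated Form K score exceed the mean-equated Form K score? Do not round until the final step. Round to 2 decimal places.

13.36

Mean-equated: 518 + (343.7 − 411.6) = 450.10
Linear-equated: (115.6/102.7)(518 − 411.6) + 343.7 = 463.465
Difference = 463.465 − 450.10 = 13.36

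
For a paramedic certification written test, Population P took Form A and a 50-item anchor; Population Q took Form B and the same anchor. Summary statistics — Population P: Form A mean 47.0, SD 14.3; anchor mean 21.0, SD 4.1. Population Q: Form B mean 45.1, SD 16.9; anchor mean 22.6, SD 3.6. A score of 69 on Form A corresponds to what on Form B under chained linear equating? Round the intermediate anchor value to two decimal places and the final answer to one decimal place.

67.2

Form A → anchor (Population P): v = (4.1/14.3)(69 − 47.0) + 21.0 = 27.31
anchor → Form B (Population Q): y = (16.9/3.6)(27.31 − 22.6) + 45.1 = 67.2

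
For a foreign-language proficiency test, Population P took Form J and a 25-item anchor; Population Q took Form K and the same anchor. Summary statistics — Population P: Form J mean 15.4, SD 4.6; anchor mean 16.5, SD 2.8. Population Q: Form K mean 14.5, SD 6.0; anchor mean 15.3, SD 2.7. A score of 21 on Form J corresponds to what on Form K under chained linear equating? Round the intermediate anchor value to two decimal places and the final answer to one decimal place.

Form J → anchor (Population P): v = (2.8/4.6)(21 − 15.4) + 16.5 = 19.91
anchor → Form K (Population Q): y = (6.0/2.7)(19.91 − 15.3) + 14.5 = 24.7

24.7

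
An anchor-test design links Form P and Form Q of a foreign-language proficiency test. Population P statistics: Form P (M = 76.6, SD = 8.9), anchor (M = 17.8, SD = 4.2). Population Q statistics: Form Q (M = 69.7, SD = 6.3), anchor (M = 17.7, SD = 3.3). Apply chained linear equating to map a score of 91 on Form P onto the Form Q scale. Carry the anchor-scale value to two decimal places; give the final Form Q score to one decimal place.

82.9

Form P → anchor (Population P): v = (4.2/8.9)(91 − 76.6) + 17.8 = 24.60
anchor → Form Q (Population Q): y = (6.3/3.3)(24.60 − 17.7) + 69.7 = 82.9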